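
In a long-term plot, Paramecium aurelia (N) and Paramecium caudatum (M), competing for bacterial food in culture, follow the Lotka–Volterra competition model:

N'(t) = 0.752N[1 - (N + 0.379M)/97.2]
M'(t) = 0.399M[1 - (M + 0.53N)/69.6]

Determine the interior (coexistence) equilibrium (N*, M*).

N* ≈ 88.6, M* ≈ 22.6

Setting both brackets to zero gives the nullclines N + 0.379M = 97.2 and 0.53N + M = 69.6.
Substituting M = 69.6 - 0.53N into the first: N(1 - 0.379·0.53) = 97.2 - 0.379·69.6.
So N* = 70.8/0.799 = 88.6, and then M* = 69.6 - 0.53·88.6 = 22.6.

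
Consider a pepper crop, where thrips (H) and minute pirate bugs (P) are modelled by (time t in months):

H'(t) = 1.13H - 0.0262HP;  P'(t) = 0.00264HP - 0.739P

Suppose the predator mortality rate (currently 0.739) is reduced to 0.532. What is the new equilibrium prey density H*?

H* ≈ 202

At the interior fixed point, setting dP/dt = 0 with P > 0 fixes H* = (predator death rate)/(HP coefficient) — independent of the other coefficients.
With the change, H* = 0.532/0.00264 = 202; it falls from 280.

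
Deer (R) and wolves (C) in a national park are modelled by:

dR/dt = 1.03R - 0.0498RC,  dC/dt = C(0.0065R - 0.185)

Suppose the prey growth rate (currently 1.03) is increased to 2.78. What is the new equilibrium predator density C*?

C* ≈ 55.8

At the interior fixed point, setting dR/dt = 0 with R > 0 fixes C* = (prey growth rate)/(RC coefficient) — independent of the other coefficients.
With the change, C* = 2.78/0.0498 = 55.8; it rises from 20.7.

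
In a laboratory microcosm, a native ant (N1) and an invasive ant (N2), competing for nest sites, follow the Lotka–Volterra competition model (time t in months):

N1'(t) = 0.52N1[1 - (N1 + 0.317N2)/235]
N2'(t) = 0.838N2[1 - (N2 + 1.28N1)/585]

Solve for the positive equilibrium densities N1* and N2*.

N1* ≈ 83.4, N2* ≈ 478

Setting both brackets to zero gives the nullclines N1 + 0.317N2 = 235 and 1.28N1 + N2 = 585.
Substituting N2 = 585 - 1.28N1 into the first: N1(1 - 0.317·1.28) = 235 - 0.317·585.
So N1* = 49.6/0.594 = 83.4, and then N2* = 585 - 1.28·83.4 = 478.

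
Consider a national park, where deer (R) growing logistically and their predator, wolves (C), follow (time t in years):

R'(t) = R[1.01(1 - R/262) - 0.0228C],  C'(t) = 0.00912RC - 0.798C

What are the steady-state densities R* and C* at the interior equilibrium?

R* ≈ 87.5, C* ≈ 29.5

From dC/dt = 0 with C > 0: 0.00912R* = 0.798, so R* = 87.5.
Substitute into dR/dt = 0: 1.01(1 - 87.5/262) = 0.0228C*.
The bracket is 0.666, giving C* = 0.673/0.0228 = 29.5.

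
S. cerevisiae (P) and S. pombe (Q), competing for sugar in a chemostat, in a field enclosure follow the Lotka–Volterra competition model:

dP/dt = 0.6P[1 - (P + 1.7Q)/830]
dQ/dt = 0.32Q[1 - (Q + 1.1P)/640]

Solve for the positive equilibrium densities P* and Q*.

Setting both brackets to zero gives the nullclines P + 1.7Q = 830 and 1.1P + Q = 640.
Substituting Q = 640 - 1.1P into the first: P(1 - 1.7·1.1) = 830 - 1.7·640.
So P* = -258/-0.87 = 297, and then Q* = 640 - 1.1·297 = 314.

P* ≈ 297, Q* ≈ 314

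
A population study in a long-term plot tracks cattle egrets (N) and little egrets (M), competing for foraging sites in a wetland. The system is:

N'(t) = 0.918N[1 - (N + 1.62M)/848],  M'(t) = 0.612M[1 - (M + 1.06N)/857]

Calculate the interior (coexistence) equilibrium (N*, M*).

N* ≈ 753, M* ≈ 58.4

Setting both brackets to zero gives the nullclines N + 1.62M = 848 and 1.06N + M = 857.
Substituting M = 857 - 1.06N into the first: N(1 - 1.62·1.06) = 848 - 1.62·857.
So N* = -540/-0.717 = 753, and then M* = 857 - 1.06·753 = 58.4.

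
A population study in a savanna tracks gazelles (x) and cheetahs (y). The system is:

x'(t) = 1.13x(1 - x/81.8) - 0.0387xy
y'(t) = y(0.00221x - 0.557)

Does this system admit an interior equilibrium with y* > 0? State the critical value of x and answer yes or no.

Threshold x = 252; K < 252, so no, the predator goes extinct.

The predator equation gives dy/dt > 0 only when x > 0.557/0.00221 = 252.
Without the predator, x → K = 81.8. Since 81.8 < 252, the predator cannot invade.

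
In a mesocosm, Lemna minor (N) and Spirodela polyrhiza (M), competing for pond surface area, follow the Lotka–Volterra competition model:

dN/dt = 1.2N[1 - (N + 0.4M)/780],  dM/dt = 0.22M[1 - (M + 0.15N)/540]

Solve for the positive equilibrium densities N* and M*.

Setting both brackets to zero gives the nullclines N + 0.4M = 780 and 0.15N + M = 540.
Substituting M = 540 - 0.15N into the first: N(1 - 0.4·0.15) = 780 - 0.4·540.
So N* = 564/0.94 = 600, and then M* = 540 - 0.15·600 = 450.

N* ≈ 600, M* ≈ 450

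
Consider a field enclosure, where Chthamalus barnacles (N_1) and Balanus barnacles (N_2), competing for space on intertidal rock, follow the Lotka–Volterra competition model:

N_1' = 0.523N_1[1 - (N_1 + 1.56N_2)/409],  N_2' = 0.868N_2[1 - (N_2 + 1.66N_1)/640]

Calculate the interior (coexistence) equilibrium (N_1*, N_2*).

N_1* ≈ 371, N_2* ≈ 24.5

Setting both brackets to zero gives the nullclines N_1 + 1.56N_2 = 409 and 1.66N_1 + N_2 = 640.
Substituting N_2 = 640 - 1.66N_1 into the first: N_1(1 - 1.56·1.66) = 409 - 1.56·640.
So N_1* = -589/-1.59 = 371, and then N_2* = 640 - 1.66·371 = 24.5.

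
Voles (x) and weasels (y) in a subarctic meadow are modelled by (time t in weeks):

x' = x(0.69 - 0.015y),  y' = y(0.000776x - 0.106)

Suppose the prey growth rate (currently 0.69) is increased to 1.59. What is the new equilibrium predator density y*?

At the interior fixed point, setting dx/dt = 0 with x > 0 fixes y* = (prey growth rate)/(xy coefficient) — independent of the other coefficients.
With the change, y* = 1.59/0.015 = 106; it rises from 46.

y* ≈ 106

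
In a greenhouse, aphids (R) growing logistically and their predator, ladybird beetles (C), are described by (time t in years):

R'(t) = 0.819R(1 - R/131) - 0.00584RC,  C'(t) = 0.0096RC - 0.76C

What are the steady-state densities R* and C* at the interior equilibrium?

From dC/dt = 0 with C > 0: 0.0096R* = 0.76, so R* = 79.2.
Substitute into dR/dt = 0: 0.819(1 - 79.2/131) = 0.00584C*.
The bracket is 0.396, giving C* = 0.324/0.00584 = 55.5.

R* ≈ 79.2, C* ≈ 55.5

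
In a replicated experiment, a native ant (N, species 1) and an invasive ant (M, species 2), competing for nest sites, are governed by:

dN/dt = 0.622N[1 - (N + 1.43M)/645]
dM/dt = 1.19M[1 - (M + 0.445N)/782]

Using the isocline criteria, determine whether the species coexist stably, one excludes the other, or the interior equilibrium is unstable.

Compare the nullcline intercepts: K1/α12 = 645/1.43 = 451 < K2 = 782; K2/α21 = 782/0.445 = 1760 > K1 = 645.
Since the inequalities point opposite ways, species 2 can invade but species 1 cannot.

species 2 excludes species 1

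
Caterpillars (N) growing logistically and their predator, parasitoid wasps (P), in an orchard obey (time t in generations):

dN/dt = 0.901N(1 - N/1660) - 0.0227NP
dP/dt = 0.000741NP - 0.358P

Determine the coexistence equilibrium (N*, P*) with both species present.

N* ≈ 483, P* ≈ 28.1

From dP/dt = 0 with P > 0: 0.000741N* = 0.358, so N* = 483.
Substitute into dN/dt = 0: 0.901(1 - 483/1660) = 0.0227P*.
The bracket is 0.709, giving P* = 0.639/0.0227 = 28.1.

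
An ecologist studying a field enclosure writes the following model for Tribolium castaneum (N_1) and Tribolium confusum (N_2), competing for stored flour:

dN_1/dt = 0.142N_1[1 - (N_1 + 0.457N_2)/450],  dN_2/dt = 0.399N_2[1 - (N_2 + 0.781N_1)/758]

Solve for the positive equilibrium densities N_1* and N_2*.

N_1* ≈ 161, N_2* ≈ 632

Setting both brackets to zero gives the nullclines N_1 + 0.457N_2 = 450 and 0.781N_1 + N_2 = 758.
Substituting N_2 = 758 - 0.781N_1 into the first: N_1(1 - 0.457·0.781) = 450 - 0.457·758.
So N_1* = 104/0.643 = 161, and then N_2* = 758 - 0.781·161 = 632.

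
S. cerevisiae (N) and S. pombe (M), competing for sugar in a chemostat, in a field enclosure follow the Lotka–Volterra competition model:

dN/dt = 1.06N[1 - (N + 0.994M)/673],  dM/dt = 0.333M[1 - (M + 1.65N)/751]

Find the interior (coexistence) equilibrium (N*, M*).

N* ≈ 115, M* ≈ 562

Setting both brackets to zero gives the nullclines N + 0.994M = 673 and 1.65N + M = 751.
Substituting M = 751 - 1.65N into the first: N(1 - 0.994·1.65) = 673 - 0.994·751.
So N* = -73.5/-0.64 = 115, and then M* = 751 - 1.65·115 = 562.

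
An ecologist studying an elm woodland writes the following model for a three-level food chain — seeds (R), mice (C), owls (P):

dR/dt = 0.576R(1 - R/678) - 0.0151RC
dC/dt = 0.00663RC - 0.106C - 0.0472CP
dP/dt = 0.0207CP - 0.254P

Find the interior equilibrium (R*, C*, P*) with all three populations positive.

R* ≈ 460, C* ≈ 12.3, P* ≈ 62.4

From dP/dt = 0: 0.0207C* = 0.254, so C* = 12.3.
From dR/dt = 0: 0.576(1 - R*/678) = 0.0151·12.3, giving R* = 678·(1 - 0.322) = 460.
From dC/dt = 0: 0.00663·460 - 0.106 = 0.0472P*, so P* = 2.94/0.0472 = 62.4.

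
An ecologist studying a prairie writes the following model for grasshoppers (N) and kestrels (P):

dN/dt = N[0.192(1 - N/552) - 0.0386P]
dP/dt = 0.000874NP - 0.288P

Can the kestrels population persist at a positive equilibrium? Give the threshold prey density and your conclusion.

Threshold N = 330; K > 330, so yes, the predator persists.

The predator equation gives dP/dt > 0 only when N > 0.288/0.000874 = 330.
Without the predator, N → K = 552. Since 552 > 330, the predator can invade and persist.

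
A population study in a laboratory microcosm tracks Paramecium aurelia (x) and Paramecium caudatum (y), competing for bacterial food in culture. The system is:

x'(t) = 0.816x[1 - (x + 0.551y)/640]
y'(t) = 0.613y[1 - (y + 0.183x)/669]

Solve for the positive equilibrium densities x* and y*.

Setting both brackets to zero gives the nullclines x + 0.551y = 640 and 0.183x + y = 669.
Substituting y = 669 - 0.183x into the first: x(1 - 0.551·0.183) = 640 - 0.551·669.
So x* = 271/0.899 = 302, and then y* = 669 - 0.183·302 = 614.

x* ≈ 302, y* ≈ 614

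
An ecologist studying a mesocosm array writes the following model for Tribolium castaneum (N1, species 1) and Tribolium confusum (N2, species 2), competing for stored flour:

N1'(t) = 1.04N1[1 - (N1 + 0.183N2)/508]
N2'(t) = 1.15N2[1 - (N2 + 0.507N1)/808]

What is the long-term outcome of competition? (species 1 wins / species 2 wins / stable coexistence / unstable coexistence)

stable coexistence

Compare the nullcline intercepts: K1/α12 = 508/0.183 = 2780 > K2 = 808; K2/α21 = 808/0.507 = 1590 > K1 = 508.
Since both inequalities hold, each species can invade when rare, so the interior equilibrium is stable.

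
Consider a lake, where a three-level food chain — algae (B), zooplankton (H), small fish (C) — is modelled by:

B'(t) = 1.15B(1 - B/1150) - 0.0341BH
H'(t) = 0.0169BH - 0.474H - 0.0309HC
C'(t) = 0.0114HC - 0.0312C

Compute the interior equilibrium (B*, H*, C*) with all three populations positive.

From dC/dt = 0: 0.0114H* = 0.0312, so H* = 2.74.
From dB/dt = 0: 1.15(1 - B*/1150) = 0.0341·2.74, giving B* = 1150·(1 - 0.0812) = 1060.
From dH/dt = 0: 0.0169·1060 - 0.474 = 0.0309C*, so C* = 17.4/0.0309 = 563.

B* ≈ 1060, H* ≈ 2.74, C* ≈ 563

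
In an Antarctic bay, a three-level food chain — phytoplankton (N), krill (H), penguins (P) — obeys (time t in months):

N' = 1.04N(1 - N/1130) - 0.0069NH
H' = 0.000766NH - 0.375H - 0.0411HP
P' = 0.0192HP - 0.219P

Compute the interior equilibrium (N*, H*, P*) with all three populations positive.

From dP/dt = 0: 0.0192H* = 0.219, so H* = 11.4.
From dN/dt = 0: 1.04(1 - N*/1130) = 0.0069·11.4, giving N* = 1130·(1 - 0.0757) = 1040.
From dH/dt = 0: 0.000766·1040 - 0.375 = 0.0411P*, so P* = 0.425/0.0411 = 10.3.

N* ≈ 1040, H* ≈ 11.4, P* ≈ 10.3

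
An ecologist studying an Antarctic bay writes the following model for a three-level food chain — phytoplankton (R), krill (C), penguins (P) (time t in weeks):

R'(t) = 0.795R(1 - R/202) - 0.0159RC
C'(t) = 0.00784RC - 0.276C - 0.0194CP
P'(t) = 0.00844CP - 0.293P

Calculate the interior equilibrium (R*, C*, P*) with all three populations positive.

From dP/dt = 0: 0.00844C* = 0.293, so C* = 34.7.
From dR/dt = 0: 0.795(1 - R*/202) = 0.0159·34.7, giving R* = 202·(1 - 0.694) = 61.7.
From dC/dt = 0: 0.00784·61.7 - 0.276 = 0.0194P*, so P* = 0.208/0.0194 = 10.7.

R* ≈ 61.7, C* ≈ 34.7, P* ≈ 10.7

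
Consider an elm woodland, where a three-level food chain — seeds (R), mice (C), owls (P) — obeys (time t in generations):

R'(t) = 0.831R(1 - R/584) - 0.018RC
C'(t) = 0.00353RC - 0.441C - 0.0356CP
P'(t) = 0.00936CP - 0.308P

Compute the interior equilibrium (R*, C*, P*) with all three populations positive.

R* ≈ 168, C* ≈ 32.9, P* ≈ 4.25

From dP/dt = 0: 0.00936C* = 0.308, so C* = 32.9.
From dR/dt = 0: 0.831(1 - R*/584) = 0.018·32.9, giving R* = 584·(1 - 0.713) = 168.
From dC/dt = 0: 0.00353·168 - 0.441 = 0.0356P*, so P* = 0.151/0.0356 = 4.25.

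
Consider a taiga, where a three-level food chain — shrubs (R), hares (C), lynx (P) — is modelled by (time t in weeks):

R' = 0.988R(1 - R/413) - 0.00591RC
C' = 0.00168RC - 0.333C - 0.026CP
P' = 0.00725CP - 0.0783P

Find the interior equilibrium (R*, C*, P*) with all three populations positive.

R* ≈ 386, C* ≈ 10.8, P* ≈ 12.2

From dP/dt = 0: 0.00725C* = 0.0783, so C* = 10.8.
From dR/dt = 0: 0.988(1 - R*/413) = 0.00591·10.8, giving R* = 413·(1 - 0.0646) = 386.
From dC/dt = 0: 0.00168·386 - 0.333 = 0.026P*, so P* = 0.316/0.026 = 12.2.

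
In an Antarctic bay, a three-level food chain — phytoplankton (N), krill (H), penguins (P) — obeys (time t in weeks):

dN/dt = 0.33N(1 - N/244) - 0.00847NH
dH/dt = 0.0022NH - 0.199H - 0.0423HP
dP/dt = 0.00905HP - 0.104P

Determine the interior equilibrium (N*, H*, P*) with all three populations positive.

N* ≈ 172, H* ≈ 11.5, P* ≈ 4.24

From dP/dt = 0: 0.00905H* = 0.104, so H* = 11.5.
From dN/dt = 0: 0.33(1 - N*/244) = 0.00847·11.5, giving N* = 244·(1 - 0.295) = 172.
From dH/dt = 0: 0.0022·172 - 0.199 = 0.0423P*, so P* = 0.179/0.0423 = 4.24.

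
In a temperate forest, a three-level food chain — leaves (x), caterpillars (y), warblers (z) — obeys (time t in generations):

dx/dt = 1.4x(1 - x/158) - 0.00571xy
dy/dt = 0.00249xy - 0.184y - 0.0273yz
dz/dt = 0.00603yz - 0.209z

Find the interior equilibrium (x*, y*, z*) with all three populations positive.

From dz/dt = 0: 0.00603y* = 0.209, so y* = 34.7.
From dx/dt = 0: 1.4(1 - x*/158) = 0.00571·34.7, giving x* = 158·(1 - 0.141) = 136.
From dy/dt = 0: 0.00249·136 - 0.184 = 0.0273z*, so z* = 0.154/0.0273 = 5.63.

x* ≈ 136, y* ≈ 34.7, z* ≈ 5.63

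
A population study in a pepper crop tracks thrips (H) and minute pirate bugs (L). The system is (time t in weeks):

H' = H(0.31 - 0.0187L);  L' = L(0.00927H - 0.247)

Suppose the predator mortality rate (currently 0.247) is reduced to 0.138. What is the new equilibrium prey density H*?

At the interior fixed point, setting dL/dt = 0 with L > 0 fixes H* = (predator death rate)/(HL coefficient) — independent of the other coefficients.
With the change, H* = 0.138/0.00927 = 14.9; it falls from 26.6.

H* ≈ 14.9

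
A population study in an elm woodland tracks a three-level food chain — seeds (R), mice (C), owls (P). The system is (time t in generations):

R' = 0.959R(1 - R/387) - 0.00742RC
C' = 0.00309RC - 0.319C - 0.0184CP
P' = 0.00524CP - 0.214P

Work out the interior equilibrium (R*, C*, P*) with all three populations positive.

From dP/dt = 0: 0.00524C* = 0.214, so C* = 40.8.
From dR/dt = 0: 0.959(1 - R*/387) = 0.00742·40.8, giving R* = 387·(1 - 0.316) = 265.
From dC/dt = 0: 0.00309·265 - 0.319 = 0.0184P*, so P* = 0.499/0.0184 = 27.1.

R* ≈ 265, C* ≈ 40.8, P* ≈ 27.1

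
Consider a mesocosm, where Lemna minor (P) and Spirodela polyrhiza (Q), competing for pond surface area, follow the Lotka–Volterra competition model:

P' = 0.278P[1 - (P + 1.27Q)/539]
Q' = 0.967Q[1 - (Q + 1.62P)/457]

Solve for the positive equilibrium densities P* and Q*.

P* ≈ 39.1, Q* ≈ 394

Setting both brackets to zero gives the nullclines P + 1.27Q = 539 and 1.62P + Q = 457.
Substituting Q = 457 - 1.62P into the first: P(1 - 1.27·1.62) = 539 - 1.27·457.
So P* = -41.4/-1.06 = 39.1, and then Q* = 457 - 1.62·39.1 = 394.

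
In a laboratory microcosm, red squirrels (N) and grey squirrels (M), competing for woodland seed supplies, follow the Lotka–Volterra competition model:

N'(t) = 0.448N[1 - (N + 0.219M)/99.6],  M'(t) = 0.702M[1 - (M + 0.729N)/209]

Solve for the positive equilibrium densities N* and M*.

N* ≈ 64.1, M* ≈ 162

Setting both brackets to zero gives the nullclines N + 0.219M = 99.6 and 0.729N + M = 209.
Substituting M = 209 - 0.729N into the first: N(1 - 0.219·0.729) = 99.6 - 0.219·209.
So N* = 53.8/0.84 = 64.1, and then M* = 209 - 0.729·64.1 = 162.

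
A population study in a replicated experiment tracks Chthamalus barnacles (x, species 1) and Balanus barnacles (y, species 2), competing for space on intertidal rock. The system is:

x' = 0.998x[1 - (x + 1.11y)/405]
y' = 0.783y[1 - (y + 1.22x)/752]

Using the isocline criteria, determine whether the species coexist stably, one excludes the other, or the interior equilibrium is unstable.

species 2 excludes species 1

Compare the nullcline intercepts: K1/α12 = 405/1.11 = 365 < K2 = 752; K2/α21 = 752/1.22 = 616 > K1 = 405.
Since the inequalities point opposite ways, species 2 can invade but species 1 cannot.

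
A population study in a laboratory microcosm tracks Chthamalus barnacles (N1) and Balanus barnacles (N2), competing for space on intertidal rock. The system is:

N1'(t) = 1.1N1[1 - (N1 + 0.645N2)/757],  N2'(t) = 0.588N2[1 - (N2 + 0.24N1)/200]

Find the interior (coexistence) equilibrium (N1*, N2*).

N1* ≈ 743, N2* ≈ 21.7

Setting both brackets to zero gives the nullclines N1 + 0.645N2 = 757 and 0.24N1 + N2 = 200.
Substituting N2 = 200 - 0.24N1 into the first: N1(1 - 0.645·0.24) = 757 - 0.645·200.
So N1* = 628/0.845 = 743, and then N2* = 200 - 0.24·743 = 21.7.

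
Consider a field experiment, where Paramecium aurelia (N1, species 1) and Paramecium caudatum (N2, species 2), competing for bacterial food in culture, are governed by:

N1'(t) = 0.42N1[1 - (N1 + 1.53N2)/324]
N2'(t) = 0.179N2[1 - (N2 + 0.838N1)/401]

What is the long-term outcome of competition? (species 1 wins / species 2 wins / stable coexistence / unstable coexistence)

Compare the nullcline intercepts: K1/α12 = 324/1.53 = 212 < K2 = 401; K2/α21 = 401/0.838 = 479 > K1 = 324.
Since the inequalities point opposite ways, species 2 can invade but species 1 cannot.

species 2 excludes species 1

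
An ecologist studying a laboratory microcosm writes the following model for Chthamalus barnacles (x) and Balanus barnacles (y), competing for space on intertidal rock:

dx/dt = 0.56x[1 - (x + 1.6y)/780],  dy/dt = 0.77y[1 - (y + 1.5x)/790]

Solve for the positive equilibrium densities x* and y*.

Setting both brackets to zero gives the nullclines x + 1.6y = 780 and 1.5x + y = 790.
Substituting y = 790 - 1.5x into the first: x(1 - 1.6·1.5) = 780 - 1.6·790.
So x* = -484/-1.4 = 346, and then y* = 790 - 1.5·346 = 271.

x* ≈ 346, y* ≈ 271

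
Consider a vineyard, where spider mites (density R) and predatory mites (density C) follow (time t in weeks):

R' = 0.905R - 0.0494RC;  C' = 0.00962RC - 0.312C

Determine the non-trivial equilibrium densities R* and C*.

R* ≈ 32.4, C* ≈ 18.3

Set dC/dt = 0 with C > 0: 0.00962R - 0.312 = 0, so R* = 0.312/0.00962 = 32.4.
Set dR/dt = 0 with R > 0: 0.905 - 0.0494C = 0, so C* = 0.905/0.0494 = 18.3.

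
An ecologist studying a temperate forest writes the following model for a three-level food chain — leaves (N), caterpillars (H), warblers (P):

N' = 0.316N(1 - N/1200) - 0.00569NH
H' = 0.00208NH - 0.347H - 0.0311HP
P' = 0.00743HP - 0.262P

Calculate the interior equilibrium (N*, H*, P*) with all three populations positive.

N* ≈ 438, H* ≈ 35.3, P* ≈ 18.1

From dP/dt = 0: 0.00743H* = 0.262, so H* = 35.3.
From dN/dt = 0: 0.316(1 - N*/1200) = 0.00569·35.3, giving N* = 1200·(1 - 0.635) = 438.
From dH/dt = 0: 0.00208·438 - 0.347 = 0.0311P*, so P* = 0.564/0.0311 = 18.1.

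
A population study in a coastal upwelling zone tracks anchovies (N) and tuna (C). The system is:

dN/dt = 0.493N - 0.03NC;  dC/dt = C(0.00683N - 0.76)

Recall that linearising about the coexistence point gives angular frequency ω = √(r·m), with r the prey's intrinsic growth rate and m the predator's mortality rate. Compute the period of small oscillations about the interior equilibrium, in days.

Here r = 0.493 and m = 0.76, so r·m = 0.375.
ω = √0.375 = 0.612 per day, hence T = 2π/ω ≈ 10.3 days.

T ≈ 10.3 days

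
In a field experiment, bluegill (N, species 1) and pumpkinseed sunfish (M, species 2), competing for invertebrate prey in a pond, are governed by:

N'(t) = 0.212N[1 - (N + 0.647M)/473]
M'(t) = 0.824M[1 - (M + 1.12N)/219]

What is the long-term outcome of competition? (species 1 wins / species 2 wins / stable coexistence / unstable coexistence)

species 1 excludes species 2

Compare the nullcline intercepts: K1/α12 = 473/0.647 = 731 > K2 = 219; K2/α21 = 219/1.12 = 196 < K1 = 473.
Since the inequalities point opposite ways, species 1 can invade but species 2 cannot.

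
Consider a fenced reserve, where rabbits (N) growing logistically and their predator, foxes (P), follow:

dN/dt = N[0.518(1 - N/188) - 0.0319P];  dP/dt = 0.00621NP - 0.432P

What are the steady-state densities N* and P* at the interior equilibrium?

From dP/dt = 0 with P > 0: 0.00621N* = 0.432, so N* = 69.6.
Substitute into dN/dt = 0: 0.518(1 - 69.6/188) = 0.0319P*.
The bracket is 0.63, giving P* = 0.326/0.0319 = 10.2.

N* ≈ 69.6, P* ≈ 10.2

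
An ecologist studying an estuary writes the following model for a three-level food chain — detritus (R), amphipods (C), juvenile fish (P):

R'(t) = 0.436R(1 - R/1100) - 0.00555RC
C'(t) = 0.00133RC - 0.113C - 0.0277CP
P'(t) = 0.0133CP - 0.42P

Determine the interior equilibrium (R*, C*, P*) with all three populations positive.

From dP/dt = 0: 0.0133C* = 0.42, so C* = 31.6.
From dR/dt = 0: 0.436(1 - R*/1100) = 0.00555·31.6, giving R* = 1100·(1 - 0.402) = 658.
From dC/dt = 0: 0.00133·658 - 0.113 = 0.0277P*, so P* = 0.762/0.0277 = 27.5.

R* ≈ 658, C* ≈ 31.6, P* ≈ 27.5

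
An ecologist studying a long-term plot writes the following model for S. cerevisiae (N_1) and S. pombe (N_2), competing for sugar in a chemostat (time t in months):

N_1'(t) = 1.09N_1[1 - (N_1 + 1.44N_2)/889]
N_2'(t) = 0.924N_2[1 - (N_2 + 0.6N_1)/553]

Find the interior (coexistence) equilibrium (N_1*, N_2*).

N_1* ≈ 681, N_2* ≈ 144

Setting both brackets to zero gives the nullclines N_1 + 1.44N_2 = 889 and 0.6N_1 + N_2 = 553.
Substituting N_2 = 553 - 0.6N_1 into the first: N_1(1 - 1.44·0.6) = 889 - 1.44·553.
So N_1* = 92.7/0.136 = 681, and then N_2* = 553 - 0.6·681 = 144.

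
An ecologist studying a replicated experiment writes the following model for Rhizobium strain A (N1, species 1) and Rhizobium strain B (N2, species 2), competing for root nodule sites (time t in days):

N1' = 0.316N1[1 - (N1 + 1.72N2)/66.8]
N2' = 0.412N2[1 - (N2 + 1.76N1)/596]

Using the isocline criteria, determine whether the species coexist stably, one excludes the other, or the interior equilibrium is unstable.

species 2 excludes species 1

Compare the nullcline intercepts: K1/α12 = 66.8/1.72 = 38.8 < K2 = 596; K2/α21 = 596/1.76 = 339 > K1 = 66.8.
Since the inequalities point opposite ways, species 2 can invade but species 1 cannot.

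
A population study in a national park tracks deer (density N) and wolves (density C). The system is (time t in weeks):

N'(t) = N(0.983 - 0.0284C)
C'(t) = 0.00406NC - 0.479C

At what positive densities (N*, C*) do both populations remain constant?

N* ≈ 118, C* ≈ 34.6

Set dC/dt = 0 with C > 0: 0.00406N - 0.479 = 0, so N* = 0.479/0.00406 = 118.
Set dN/dt = 0 with N > 0: 0.983 - 0.0284C = 0, so C* = 0.983/0.0284 = 34.6.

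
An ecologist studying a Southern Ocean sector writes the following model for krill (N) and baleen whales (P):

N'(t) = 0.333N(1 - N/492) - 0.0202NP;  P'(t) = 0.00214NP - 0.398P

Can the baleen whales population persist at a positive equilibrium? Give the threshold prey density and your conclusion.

Threshold N = 186; K > 186, so yes, the predator persists.

The predator equation gives dP/dt > 0 only when N > 0.398/0.00214 = 186.
Without the predator, N → K = 492. Since 492 > 186, the predator can invade and persist.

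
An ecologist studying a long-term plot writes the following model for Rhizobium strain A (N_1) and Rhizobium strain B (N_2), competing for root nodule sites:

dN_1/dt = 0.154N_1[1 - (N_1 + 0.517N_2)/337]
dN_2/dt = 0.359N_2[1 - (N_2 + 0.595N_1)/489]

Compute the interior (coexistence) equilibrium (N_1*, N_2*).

N_1* ≈ 122, N_2* ≈ 417

Setting both brackets to zero gives the nullclines N_1 + 0.517N_2 = 337 and 0.595N_1 + N_2 = 489.
Substituting N_2 = 489 - 0.595N_1 into the first: N_1(1 - 0.517·0.595) = 337 - 0.517·489.
So N_1* = 84.2/0.692 = 122, and then N_2* = 489 - 0.595·122 = 417.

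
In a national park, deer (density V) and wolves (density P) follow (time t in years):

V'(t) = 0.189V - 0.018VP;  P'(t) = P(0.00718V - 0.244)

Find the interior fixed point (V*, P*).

Set dP/dt = 0 with P > 0: 0.00718V - 0.244 = 0, so V* = 0.244/0.00718 = 34.
Set dV/dt = 0 with V > 0: 0.189 - 0.018P = 0, so P* = 0.189/0.018 = 10.5.

V* ≈ 34, P* ≈ 10.5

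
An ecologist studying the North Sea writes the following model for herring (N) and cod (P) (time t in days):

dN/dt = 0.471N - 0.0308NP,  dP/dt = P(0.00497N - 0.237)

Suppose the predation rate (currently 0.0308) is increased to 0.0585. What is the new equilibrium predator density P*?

P* ≈ 8.05

At the interior fixed point, setting dN/dt = 0 with N > 0 fixes P* = (prey growth rate)/(NP coefficient) — independent of the other coefficients.
With the change, P* = 0.471/0.0585 = 8.05; it falls from 15.3.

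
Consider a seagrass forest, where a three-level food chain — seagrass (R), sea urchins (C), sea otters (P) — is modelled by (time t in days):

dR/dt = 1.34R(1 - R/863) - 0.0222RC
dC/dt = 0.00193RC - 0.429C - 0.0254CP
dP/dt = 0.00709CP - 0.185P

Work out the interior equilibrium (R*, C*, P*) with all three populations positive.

From dP/dt = 0: 0.00709C* = 0.185, so C* = 26.1.
From dR/dt = 0: 1.34(1 - R*/863) = 0.0222·26.1, giving R* = 863·(1 - 0.432) = 490.
From dC/dt = 0: 0.00193·490 - 0.429 = 0.0254P*, so P* = 0.517/0.0254 = 20.3.

R* ≈ 490, C* ≈ 26.1, P* ≈ 20.3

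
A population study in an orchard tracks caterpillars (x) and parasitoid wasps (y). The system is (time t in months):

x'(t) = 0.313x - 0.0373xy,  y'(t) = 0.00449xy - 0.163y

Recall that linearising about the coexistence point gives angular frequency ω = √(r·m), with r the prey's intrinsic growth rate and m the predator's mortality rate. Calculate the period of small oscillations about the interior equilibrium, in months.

Here r = 0.313 and m = 0.163, so r·m = 0.051.
ω = √0.051 = 0.226 per month, hence T = 2π/ω ≈ 27.8 months.

T ≈ 27.8 months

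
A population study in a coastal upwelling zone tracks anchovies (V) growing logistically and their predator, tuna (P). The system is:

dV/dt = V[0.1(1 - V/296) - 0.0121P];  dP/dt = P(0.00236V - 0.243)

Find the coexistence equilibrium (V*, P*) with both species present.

From dP/dt = 0 with P > 0: 0.00236V* = 0.243, so V* = 103.
Substitute into dV/dt = 0: 0.1(1 - 103/296) = 0.0121P*.
The bracket is 0.652, giving P* = 0.0652/0.0121 = 5.39.

V* ≈ 103, P* ≈ 5.39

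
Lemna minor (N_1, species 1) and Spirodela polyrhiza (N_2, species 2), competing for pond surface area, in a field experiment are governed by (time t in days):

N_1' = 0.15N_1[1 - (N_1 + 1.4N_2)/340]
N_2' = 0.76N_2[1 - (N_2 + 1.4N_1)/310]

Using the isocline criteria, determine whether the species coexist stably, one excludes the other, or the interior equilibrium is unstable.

Compare the nullcline intercepts: K1/α12 = 340/1.4 = 243 < K2 = 310; K2/α21 = 310/1.4 = 221 < K1 = 340.
Since both are reversed, neither can invade when rare; the interior point is a saddle.

unstable coexistence (outcome depends on initial conditions)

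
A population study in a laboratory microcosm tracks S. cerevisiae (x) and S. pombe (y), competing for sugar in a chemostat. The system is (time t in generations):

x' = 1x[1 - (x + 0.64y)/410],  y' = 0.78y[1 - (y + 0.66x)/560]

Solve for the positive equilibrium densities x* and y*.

x* ≈ 89.3, y* ≈ 501

Setting both brackets to zero gives the nullclines x + 0.64y = 410 and 0.66x + y = 560.
Substituting y = 560 - 0.66x into the first: x(1 - 0.64·0.66) = 410 - 0.64·560.
So x* = 51.6/0.578 = 89.3, and then y* = 560 - 0.66·89.3 = 501.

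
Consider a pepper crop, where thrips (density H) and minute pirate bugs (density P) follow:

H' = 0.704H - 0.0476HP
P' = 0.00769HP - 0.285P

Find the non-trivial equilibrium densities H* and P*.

Set dP/dt = 0 with P > 0: 0.00769H - 0.285 = 0, so H* = 0.285/0.00769 = 37.1.
Set dH/dt = 0 with H > 0: 0.704 - 0.0476P = 0, so P* = 0.704/0.0476 = 14.8.

H* ≈ 37.1, P* ≈ 14.8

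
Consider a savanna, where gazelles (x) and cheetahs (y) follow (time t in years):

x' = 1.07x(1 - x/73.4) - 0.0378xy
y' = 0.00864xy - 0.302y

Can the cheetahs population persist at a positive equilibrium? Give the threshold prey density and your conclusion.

The predator equation gives dy/dt > 0 only when x > 0.302/0.00864 = 35.
Without the predator, x → K = 73.4. Since 73.4 > 35, the predator can invade and persist.

Threshold x = 35; K > 35, so yes, the predator persists.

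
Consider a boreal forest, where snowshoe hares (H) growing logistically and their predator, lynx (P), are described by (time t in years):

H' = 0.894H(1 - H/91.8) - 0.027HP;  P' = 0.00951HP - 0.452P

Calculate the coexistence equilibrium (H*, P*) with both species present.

From dP/dt = 0 with P > 0: 0.00951H* = 0.452, so H* = 47.5.
Substitute into dH/dt = 0: 0.894(1 - 47.5/91.8) = 0.027P*.
The bracket is 0.482, giving P* = 0.431/0.027 = 16.

H* ≈ 47.5, P* ≈ 16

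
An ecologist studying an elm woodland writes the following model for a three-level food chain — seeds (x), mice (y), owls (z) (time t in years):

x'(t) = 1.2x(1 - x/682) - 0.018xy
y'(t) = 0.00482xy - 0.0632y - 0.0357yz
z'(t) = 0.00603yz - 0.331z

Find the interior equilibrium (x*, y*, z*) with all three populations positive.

From dz/dt = 0: 0.00603y* = 0.331, so y* = 54.9.
From dx/dt = 0: 1.2(1 - x*/682) = 0.018·54.9, giving x* = 682·(1 - 0.823) = 120.
From dy/dt = 0: 0.00482·120 - 0.0632 = 0.0357z*, so z* = 0.517/0.0357 = 14.5.

x* ≈ 120, y* ≈ 54.9, z* ≈ 14.5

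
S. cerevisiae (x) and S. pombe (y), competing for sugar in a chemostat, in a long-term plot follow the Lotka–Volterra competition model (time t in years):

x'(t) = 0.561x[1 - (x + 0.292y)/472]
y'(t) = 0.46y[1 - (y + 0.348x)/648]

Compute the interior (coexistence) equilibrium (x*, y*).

x* ≈ 315, y* ≈ 538

Setting both brackets to zero gives the nullclines x + 0.292y = 472 and 0.348x + y = 648.
Substituting y = 648 - 0.348x into the first: x(1 - 0.292·0.348) = 472 - 0.292·648.
So x* = 283/0.898 = 315, and then y* = 648 - 0.348·315 = 538.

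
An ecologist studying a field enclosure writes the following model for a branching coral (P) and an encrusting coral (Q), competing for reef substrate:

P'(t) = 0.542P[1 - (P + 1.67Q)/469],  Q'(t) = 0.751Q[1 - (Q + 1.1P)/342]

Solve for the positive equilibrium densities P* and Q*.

P* ≈ 122, Q* ≈ 208

Setting both brackets to zero gives the nullclines P + 1.67Q = 469 and 1.1P + Q = 342.
Substituting Q = 342 - 1.1P into the first: P(1 - 1.67·1.1) = 469 - 1.67·342.
So P* = -102/-0.837 = 122, and then Q* = 342 - 1.1·122 = 208.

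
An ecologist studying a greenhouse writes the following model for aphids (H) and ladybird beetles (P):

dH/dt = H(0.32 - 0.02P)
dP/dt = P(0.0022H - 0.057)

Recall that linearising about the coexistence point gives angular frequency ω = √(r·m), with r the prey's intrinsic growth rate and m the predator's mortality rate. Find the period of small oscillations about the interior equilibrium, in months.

Here r = 0.32 and m = 0.057, so r·m = 0.0182.
ω = √0.0182 = 0.135 per month, hence T = 2π/ω ≈ 46.5 months.

T ≈ 46.5 months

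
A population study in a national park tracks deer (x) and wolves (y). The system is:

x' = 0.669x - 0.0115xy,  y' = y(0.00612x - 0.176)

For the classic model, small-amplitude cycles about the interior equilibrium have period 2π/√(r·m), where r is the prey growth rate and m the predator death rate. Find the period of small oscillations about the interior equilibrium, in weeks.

T ≈ 18.3 weeks

Here r = 0.669 and m = 0.176, so r·m = 0.118.
ω = √0.118 = 0.343 per week, hence T = 2π/ω ≈ 18.3 weeks.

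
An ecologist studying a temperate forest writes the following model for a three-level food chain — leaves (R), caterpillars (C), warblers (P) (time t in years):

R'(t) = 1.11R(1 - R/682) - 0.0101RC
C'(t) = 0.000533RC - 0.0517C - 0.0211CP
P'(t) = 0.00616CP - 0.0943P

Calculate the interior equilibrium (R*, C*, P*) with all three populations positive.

From dP/dt = 0: 0.00616C* = 0.0943, so C* = 15.3.
From dR/dt = 0: 1.11(1 - R*/682) = 0.0101·15.3, giving R* = 682·(1 - 0.139) = 587.
From dC/dt = 0: 0.000533·587 - 0.0517 = 0.0211P*, so P* = 0.261/0.0211 = 12.4.

R* ≈ 587, C* ≈ 15.3, P* ≈ 12.4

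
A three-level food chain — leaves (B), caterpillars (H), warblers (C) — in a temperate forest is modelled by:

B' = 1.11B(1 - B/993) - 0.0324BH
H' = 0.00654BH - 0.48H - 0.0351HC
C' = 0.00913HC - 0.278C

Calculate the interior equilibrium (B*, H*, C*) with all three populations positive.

B* ≈ 110, H* ≈ 30.4, C* ≈ 6.9

From dC/dt = 0: 0.00913H* = 0.278, so H* = 30.4.
From dB/dt = 0: 1.11(1 - B*/993) = 0.0324·30.4, giving B* = 993·(1 - 0.889) = 110.
From dH/dt = 0: 0.00654·110 - 0.48 = 0.0351C*, so C* = 0.242/0.0351 = 6.9.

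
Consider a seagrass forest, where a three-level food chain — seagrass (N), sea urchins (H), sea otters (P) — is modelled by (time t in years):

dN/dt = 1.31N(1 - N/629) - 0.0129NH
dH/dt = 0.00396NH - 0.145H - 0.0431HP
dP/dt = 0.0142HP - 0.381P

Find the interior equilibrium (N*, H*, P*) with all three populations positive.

N* ≈ 463, H* ≈ 26.8, P* ≈ 39.2

From dP/dt = 0: 0.0142H* = 0.381, so H* = 26.8.
From dN/dt = 0: 1.31(1 - N*/629) = 0.0129·26.8, giving N* = 629·(1 - 0.264) = 463.
From dH/dt = 0: 0.00396·463 - 0.145 = 0.0431P*, so P* = 1.69/0.0431 = 39.2.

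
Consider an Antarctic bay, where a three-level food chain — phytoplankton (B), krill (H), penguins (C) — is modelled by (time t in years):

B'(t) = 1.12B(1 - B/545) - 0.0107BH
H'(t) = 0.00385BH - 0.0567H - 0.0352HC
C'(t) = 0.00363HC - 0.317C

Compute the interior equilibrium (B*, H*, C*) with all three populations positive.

B* ≈ 90.3, H* ≈ 87.3, C* ≈ 8.27

From dC/dt = 0: 0.00363H* = 0.317, so H* = 87.3.
From dB/dt = 0: 1.12(1 - B*/545) = 0.0107·87.3, giving B* = 545·(1 - 0.834) = 90.3.
From dH/dt = 0: 0.00385·90.3 - 0.0567 = 0.0352C*, so C* = 0.291/0.0352 = 8.27.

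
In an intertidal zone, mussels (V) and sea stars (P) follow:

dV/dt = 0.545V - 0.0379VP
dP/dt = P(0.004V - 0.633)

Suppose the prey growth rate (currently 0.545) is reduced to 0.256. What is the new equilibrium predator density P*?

P* ≈ 6.75

At the interior fixed point, setting dV/dt = 0 with V > 0 fixes P* = (prey growth rate)/(VP coefficient) — independent of the other coefficients.
With the change, P* = 0.256/0.0379 = 6.75; it falls from 14.4.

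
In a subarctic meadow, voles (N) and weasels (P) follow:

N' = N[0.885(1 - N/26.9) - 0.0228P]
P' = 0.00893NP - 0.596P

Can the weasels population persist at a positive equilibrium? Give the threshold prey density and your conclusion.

Threshold N = 66.7; K < 66.7, so no, the predator goes extinct.

The predator equation gives dP/dt > 0 only when N > 0.596/0.00893 = 66.7.
Without the predator, N → K = 26.9. Since 26.9 < 66.7, the predator cannot invade.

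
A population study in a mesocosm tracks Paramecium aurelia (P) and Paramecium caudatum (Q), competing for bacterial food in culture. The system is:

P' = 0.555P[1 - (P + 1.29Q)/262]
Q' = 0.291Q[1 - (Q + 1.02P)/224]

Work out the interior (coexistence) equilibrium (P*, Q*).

P* ≈ 85.4, Q* ≈ 137

Setting both brackets to zero gives the nullclines P + 1.29Q = 262 and 1.02P + Q = 224.
Substituting Q = 224 - 1.02P into the first: P(1 - 1.29·1.02) = 262 - 1.29·224.
So P* = -27/-0.316 = 85.4, and then Q* = 224 - 1.02·85.4 = 137.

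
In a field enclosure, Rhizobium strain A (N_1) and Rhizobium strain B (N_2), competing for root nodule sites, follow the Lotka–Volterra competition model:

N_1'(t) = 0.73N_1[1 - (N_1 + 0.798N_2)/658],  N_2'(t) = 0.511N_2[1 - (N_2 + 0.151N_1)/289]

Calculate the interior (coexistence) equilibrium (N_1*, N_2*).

N_1* ≈ 486, N_2* ≈ 216

Setting both brackets to zero gives the nullclines N_1 + 0.798N_2 = 658 and 0.151N_1 + N_2 = 289.
Substituting N_2 = 289 - 0.151N_1 into the first: N_1(1 - 0.798·0.151) = 658 - 0.798·289.
So N_1* = 427/0.88 = 486, and then N_2* = 289 - 0.151·486 = 216.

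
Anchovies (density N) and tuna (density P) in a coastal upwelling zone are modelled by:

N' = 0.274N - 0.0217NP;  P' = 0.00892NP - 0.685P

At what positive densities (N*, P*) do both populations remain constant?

Set dP/dt = 0 with P > 0: 0.00892N - 0.685 = 0, so N* = 0.685/0.00892 = 76.8.
Set dN/dt = 0 with N > 0: 0.274 - 0.0217P = 0, so P* = 0.274/0.0217 = 12.6.

N* ≈ 76.8, P* ≈ 12.6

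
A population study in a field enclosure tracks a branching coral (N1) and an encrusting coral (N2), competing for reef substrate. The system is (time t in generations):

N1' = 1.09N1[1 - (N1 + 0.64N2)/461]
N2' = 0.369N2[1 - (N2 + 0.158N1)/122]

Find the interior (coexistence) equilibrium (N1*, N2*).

Setting both brackets to zero gives the nullclines N1 + 0.64N2 = 461 and 0.158N1 + N2 = 122.
Substituting N2 = 122 - 0.158N1 into the first: N1(1 - 0.64·0.158) = 461 - 0.64·122.
So N1* = 383/0.899 = 426, and then N2* = 122 - 0.158·426 = 54.7.

N1* ≈ 426, N2* ≈ 54.7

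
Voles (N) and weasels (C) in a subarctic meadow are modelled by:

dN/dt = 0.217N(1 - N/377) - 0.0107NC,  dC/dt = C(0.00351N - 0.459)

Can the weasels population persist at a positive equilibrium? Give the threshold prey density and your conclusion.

The predator equation gives dC/dt > 0 only when N > 0.459/0.00351 = 131.
Without the predator, N → K = 377. Since 377 > 131, the predator can invade and persist.

Threshold N = 131; K > 131, so yes, the predator persists.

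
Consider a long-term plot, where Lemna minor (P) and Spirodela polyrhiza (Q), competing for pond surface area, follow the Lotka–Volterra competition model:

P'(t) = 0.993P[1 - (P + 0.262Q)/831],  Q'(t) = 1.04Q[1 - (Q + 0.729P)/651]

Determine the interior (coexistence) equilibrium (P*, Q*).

Setting both brackets to zero gives the nullclines P + 0.262Q = 831 and 0.729P + Q = 651.
Substituting Q = 651 - 0.729P into the first: P(1 - 0.262·0.729) = 831 - 0.262·651.
So P* = 660/0.809 = 816, and then Q* = 651 - 0.729·816 = 55.9.

P* ≈ 816, Q* ≈ 55.9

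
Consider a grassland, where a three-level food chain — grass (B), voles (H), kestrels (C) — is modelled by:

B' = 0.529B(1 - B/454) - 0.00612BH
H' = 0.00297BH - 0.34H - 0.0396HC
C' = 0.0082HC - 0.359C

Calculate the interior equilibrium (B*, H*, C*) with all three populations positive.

B* ≈ 224, H* ≈ 43.8, C* ≈ 8.22

From dC/dt = 0: 0.0082H* = 0.359, so H* = 43.8.
From dB/dt = 0: 0.529(1 - B*/454) = 0.00612·43.8, giving B* = 454·(1 - 0.506) = 224.
From dH/dt = 0: 0.00297·224 - 0.34 = 0.0396C*, so C* = 0.325/0.0396 = 8.22.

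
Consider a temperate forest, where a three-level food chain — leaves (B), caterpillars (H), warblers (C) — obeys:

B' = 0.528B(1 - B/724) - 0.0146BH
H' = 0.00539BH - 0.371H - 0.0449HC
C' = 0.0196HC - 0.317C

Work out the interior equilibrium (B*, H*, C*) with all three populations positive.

From dC/dt = 0: 0.0196H* = 0.317, so H* = 16.2.
From dB/dt = 0: 0.528(1 - B*/724) = 0.0146·16.2, giving B* = 724·(1 - 0.447) = 400.
From dH/dt = 0: 0.00539·400 - 0.371 = 0.0449C*, so C* = 1.79/0.0449 = 39.8.

B* ≈ 400, H* ≈ 16.2, C* ≈ 39.8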